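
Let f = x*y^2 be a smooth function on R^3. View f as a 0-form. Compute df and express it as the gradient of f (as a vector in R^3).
df = (y^2) dx + (2*x*y) dy + (0) dz; grad f = (y^2, 2*x*y, 0)

For a 0-form f, d f = (∂f/∂x) dx + (∂f/∂y) dy + (∂f/∂z) dz. The components of the vector representation are exactly the entries of grad f in Cartesian coordinates:
  ∂f/∂x = y^2
  ∂f/∂y = 2*x*y
  ∂f/∂z = 0.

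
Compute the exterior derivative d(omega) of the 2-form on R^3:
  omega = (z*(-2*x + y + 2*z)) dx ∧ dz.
d(omega) = (-z) dx ∧ dy ∧ dz

For a 2-form omega = sum_{i<j} g_{ij} dx_i ∧ dx_j, the exterior derivative is
  d(omega) = sum_{i<j} d(g_{ij}) ∧ dx_i ∧ dx_j = sum_{i<j, k} (∂g_{ij}/∂x_k) dx_k ∧ dx_i ∧ dx_j.
Expand each term, using dx_k ∧ dx_i ∧ dx_j = sgn(permutation) dx_{(a)} ∧ dx_{(b)} ∧ dx_{(c)} with (a < b < c) sorted:
  d(z*(-2*x + y + 2*z)) includes (∂/∂y)(z*(-2*x + y + 2*z)) dy = (z) dy, which multiplied by dx ∧ dz gives (-z) dx ∧ dy ∧ dz
Collecting like 3-forms: d(omega) = (-z) dx ∧ dy ∧ dz.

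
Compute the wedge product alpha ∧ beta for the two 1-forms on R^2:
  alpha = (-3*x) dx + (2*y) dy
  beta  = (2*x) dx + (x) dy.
alpha ∧ beta = (-x*(3*x + 4*y)) dx ∧ dy

Distribute the wedge, using dx_i ∧ dx_j = -dx_j ∧ dx_i and dx_i ∧ dx_i = 0. For each pair (i, j) with i < j, the coefficient of dx_i ∧ dx_j in alpha ∧ beta is (alpha_i * beta_j - alpha_j * beta_i). Collecting: alpha ∧ beta = (-x*(3*x + 4*y)) dx ∧ dy.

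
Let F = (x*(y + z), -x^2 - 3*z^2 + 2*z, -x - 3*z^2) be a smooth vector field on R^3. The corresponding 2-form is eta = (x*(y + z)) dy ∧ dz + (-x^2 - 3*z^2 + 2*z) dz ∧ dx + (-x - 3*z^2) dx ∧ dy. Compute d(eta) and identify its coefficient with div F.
d(eta) = (y - 5*z) dx ∧ dy ∧ dz; div F = y - 5*z

For a 2-form in R^3 of the form above, applying d gives a 3-form with coefficient ∂P/∂x + ∂Q/∂y + ∂R/∂z:
  ∂P/∂x = y + z
  ∂Q/∂y = 0
  ∂R/∂z = -6*z
Sum = y - 5*z, which is exactly div F.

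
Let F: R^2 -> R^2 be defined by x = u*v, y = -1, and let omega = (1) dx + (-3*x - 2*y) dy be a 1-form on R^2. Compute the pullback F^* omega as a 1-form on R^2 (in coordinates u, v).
F^* omega = (v) du + (u) dv

Using F^*(f dg) = (f ∘ F) d(g ∘ F), substitute each coordinate x_i by F_i(u, v) in f_i, and replace dx_i by d F_i = (∂F_i/∂u) du + (∂F_i/∂v) dv.
  For the x component: f_1(F) = 1; d F_1 = (v) du + (u) dv
  For the y component: f_2(F) = -3*u*v + 2; d F_2 = (0) du + (0) dv
Combining and collecting du, dv coefficients:
  coeff of du: v
  coeff of dv: u
F^* omega = (v) du + (u) dv.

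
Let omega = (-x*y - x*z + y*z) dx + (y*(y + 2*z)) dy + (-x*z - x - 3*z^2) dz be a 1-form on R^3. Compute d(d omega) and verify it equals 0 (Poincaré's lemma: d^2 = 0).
d(d omega) = 0

Step 1: d omega = sum_{i<j} (∂f_j/∂x_i - ∂f_i/∂x_j) dx_i ∧ dx_j:
  coeff of dx ∧ dy: x - z
  coeff of dx ∧ dz: x - y - z - 1
  coeff of dy ∧ dz: -2*y
Step 2: Apply d again to each 2-form coefficient. The only possible 3-form in R^3 is dx ∧ dy ∧ dz, with coefficient
  ∂(coeff of dy∧dz)/∂x - ∂(coeff of dx∧dz)/∂y + ∂(coeff of dx∧dy)/∂z
  = ∂/∂x (-2*y) - ∂/∂y (x - y - z - 1) + ∂/∂z (x - z).
Each of these terms simplifies to sums of mixed partials that cancel in pairs. The result is 0 (by equality of mixed partials for smooth functions — Schwarz / Clairaut).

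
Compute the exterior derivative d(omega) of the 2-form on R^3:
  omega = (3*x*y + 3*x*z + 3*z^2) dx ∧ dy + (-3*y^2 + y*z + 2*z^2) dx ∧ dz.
d(omega) = (3*x + 6*y + 5*z) dx ∧ dy ∧ dz

For a 2-form omega = sum_{i<j} g_{ij} dx_i ∧ dx_j, the exterior derivative is
  d(omega) = sum_{i<j} d(g_{ij}) ∧ dx_i ∧ dx_j = sum_{i<j, k} (∂g_{ij}/∂x_k) dx_k ∧ dx_i ∧ dx_j.
Expand each term, using dx_k ∧ dx_i ∧ dx_j = sgn(permutation) dx_{(a)} ∧ dx_{(b)} ∧ dx_{(c)} with (a < b < c) sorted:
  d(3*x*y + 3*x*z + 3*z^2) includes (∂/∂z)(3*x*y + 3*x*z + 3*z^2) dz = (3*x + 6*z) dz, which multiplied by dx ∧ dy gives (3*x + 6*z) dx ∧ dy ∧ dz
  d(-3*y^2 + y*z + 2*z^2) includes (∂/∂y)(-3*y^2 + y*z + 2*z^2) dy = (-6*y + z) dy, which multiplied by dx ∧ dz gives (6*y - z) dx ∧ dy ∧ dz
Collecting like 3-forms: d(omega) = (3*x + 6*y + 5*z) dx ∧ dy ∧ dz.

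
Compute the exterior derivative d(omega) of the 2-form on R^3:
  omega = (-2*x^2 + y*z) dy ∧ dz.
d(omega) = (-4*x) dx ∧ dy ∧ dz

For a 2-form omega = sum_{i<j} g_{ij} dx_i ∧ dx_j, the exterior derivative is
  d(omega) = sum_{i<j} d(g_{ij}) ∧ dx_i ∧ dx_j = sum_{i<j, k} (∂g_{ij}/∂x_k) dx_k ∧ dx_i ∧ dx_j.
Expand each term, using dx_k ∧ dx_i ∧ dx_j = sgn(permutation) dx_{(a)} ∧ dx_{(b)} ∧ dx_{(c)} with (a < b < c) sorted:
  d(-2*x^2 + y*z) includes (∂/∂x)(-2*x^2 + y*z) dx = (-4*x) dx, which multiplied by dy ∧ dz gives (-4*x) dx ∧ dy ∧ dz
Collecting like 3-forms: d(omega) = (-4*x) dx ∧ dy ∧ dz.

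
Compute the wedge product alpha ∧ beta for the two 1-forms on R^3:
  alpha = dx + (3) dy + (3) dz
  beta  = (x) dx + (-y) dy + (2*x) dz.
alpha ∧ beta = (-3*x - y) dx ∧ dy + (-x) dx ∧ dz + (6*x + 3*y) dy ∧ dz

Distribute the wedge, using dx_i ∧ dx_j = -dx_j ∧ dx_i and dx_i ∧ dx_i = 0. For each pair (i, j) with i < j, the coefficient of dx_i ∧ dx_j in alpha ∧ beta is (alpha_i * beta_j - alpha_j * beta_i). Collecting: alpha ∧ beta = (-3*x - y) dx ∧ dy + (-x) dx ∧ dz + (6*x + 3*y) dy ∧ dz.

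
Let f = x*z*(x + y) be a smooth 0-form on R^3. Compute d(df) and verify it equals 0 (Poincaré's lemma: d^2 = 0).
d(df) = 0

Step 1: df = sum_i (∂f/∂x_i) dx_i = (z*(2*x + y)) dx + (x*z) dy + (x*(x + y)) dz.
Step 2: Apply d again. Using the 1-form formula, the coefficient of dx ∧ dy in d(df) is ∂^2 f/∂x ∂y - ∂^2 f/∂y ∂x = (z) - (z) = 0 (equality of mixed partials for smooth f).
Similarly for dx ∧ dz and dy ∧ dz — all coefficients vanish. So d(df) = 0.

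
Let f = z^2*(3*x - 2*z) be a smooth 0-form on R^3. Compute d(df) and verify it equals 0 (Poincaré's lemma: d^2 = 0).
d(df) = 0

Step 1: df = sum_i (∂f/∂x_i) dx_i = (3*z^2) dx + (0) dy + (6*z*(x - z)) dz.
Step 2: Apply d again. Using the 1-form formula, the coefficient of dx ∧ dy in d(df) is ∂^2 f/∂x ∂y - ∂^2 f/∂y ∂x = (0) - (0) = 0 (equality of mixed partials for smooth f).
Similarly for dx ∧ dz and dy ∧ dz — all coefficients vanish. So d(df) = 0.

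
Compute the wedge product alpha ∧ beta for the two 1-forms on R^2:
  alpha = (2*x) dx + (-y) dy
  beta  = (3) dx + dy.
alpha ∧ beta = (2*x + 3*y) dx ∧ dy

Distribute the wedge, using dx_i ∧ dx_j = -dx_j ∧ dx_i and dx_i ∧ dx_i = 0. For each pair (i, j) with i < j, the coefficient of dx_i ∧ dx_j in alpha ∧ beta is (alpha_i * beta_j - alpha_j * beta_i). Collecting: alpha ∧ beta = (2*x + 3*y) dx ∧ dy.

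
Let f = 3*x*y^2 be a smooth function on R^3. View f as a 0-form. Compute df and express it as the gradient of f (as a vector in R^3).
df = (3*y^2) dx + (6*x*y) dy + (0) dz; grad f = (3*y^2, 6*x*y, 0)

For a 0-form f, d f = (∂f/∂x) dx + (∂f/∂y) dy + (∂f/∂z) dz. The components of the vector representation are exactly the entries of grad f in Cartesian coordinates:
  ∂f/∂x = 3*y^2
  ∂f/∂y = 6*x*y
  ∂f/∂z = 0.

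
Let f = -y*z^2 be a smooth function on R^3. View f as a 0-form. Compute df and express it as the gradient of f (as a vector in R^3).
df = (0) dx + (-z^2) dy + (-2*y*z) dz; grad f = (0, -z^2, -2*y*z)

For a 0-form f, d f = (∂f/∂x) dx + (∂f/∂y) dy + (∂f/∂z) dz. The components of the vector representation are exactly the entries of grad f in Cartesian coordinates:
  ∂f/∂x = 0
  ∂f/∂y = -z^2
  ∂f/∂z = -2*y*z.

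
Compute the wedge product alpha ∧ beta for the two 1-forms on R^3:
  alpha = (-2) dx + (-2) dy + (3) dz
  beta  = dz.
alpha ∧ beta = (-2) dx ∧ dz + (-2) dy ∧ dz

Distribute the wedge, using dx_i ∧ dx_j = -dx_j ∧ dx_i and dx_i ∧ dx_i = 0. For each pair (i, j) with i < j, the coefficient of dx_i ∧ dx_j in alpha ∧ beta is (alpha_i * beta_j - alpha_j * beta_i). Collecting: alpha ∧ beta = (-2) dx ∧ dz + (-2) dy ∧ dz.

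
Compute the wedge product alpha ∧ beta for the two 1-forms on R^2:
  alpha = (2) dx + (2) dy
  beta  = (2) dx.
alpha ∧ beta = (-4) dx ∧ dy

Distribute the wedge, using dx_i ∧ dx_j = -dx_j ∧ dx_i and dx_i ∧ dx_i = 0. For each pair (i, j) with i < j, the coefficient of dx_i ∧ dx_j in alpha ∧ beta is (alpha_i * beta_j - alpha_j * beta_i). Collecting: alpha ∧ beta = (-4) dx ∧ dy.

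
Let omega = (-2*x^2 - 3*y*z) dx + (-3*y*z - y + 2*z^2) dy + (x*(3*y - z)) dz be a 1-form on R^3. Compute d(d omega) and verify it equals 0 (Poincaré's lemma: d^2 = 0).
d(d omega) = 0

Step 1: d omega = sum_{i<j} (∂f_j/∂x_i - ∂f_i/∂x_j) dx_i ∧ dx_j:
  coeff of dx ∧ dy: 3*z
  coeff of dx ∧ dz: 6*y - z
  coeff of dy ∧ dz: 3*x + 3*y - 4*z
Step 2: Apply d again to each 2-form coefficient. The only possible 3-form in R^3 is dx ∧ dy ∧ dz, with coefficient
  ∂(coeff of dy∧dz)/∂x - ∂(coeff of dx∧dz)/∂y + ∂(coeff of dx∧dy)/∂z
  = ∂/∂x (3*x + 3*y - 4*z) - ∂/∂y (6*y - z) + ∂/∂z (3*z).
Each of these terms simplifies to sums of mixed partials that cancel in pairs. The result is 0 (by equality of mixed partials for smooth functions — Schwarz / Clairaut).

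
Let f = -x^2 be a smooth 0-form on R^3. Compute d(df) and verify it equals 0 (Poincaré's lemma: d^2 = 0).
d(df) = 0

Step 1: df = sum_i (∂f/∂x_i) dx_i = (-2*x) dx + (0) dy + (0) dz.
Step 2: Apply d again. Using the 1-form formula, the coefficient of dx ∧ dy in d(df) is ∂^2 f/∂x ∂y - ∂^2 f/∂y ∂x = (0) - (0) = 0 (equality of mixed partials for smooth f).
Similarly for dx ∧ dz and dy ∧ dz — all coefficients vanish. So d(df) = 0.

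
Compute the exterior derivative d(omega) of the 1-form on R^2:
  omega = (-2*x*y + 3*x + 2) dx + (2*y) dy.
d(omega) = (2*x) dx ∧ dy

For a 1-form omega = sum_i f_i dx_i, the exterior derivative is
  d(omega) = sum_{i < j} (∂f_j/∂x_i - ∂f_i/∂x_j) dx_i ∧ dx_j.
  coefficient of dx ∧ dy: ∂f_2/∂x - ∂f_1/∂y = ∂(2*y)/∂x - ∂(-2*x*y + 3*x + 2)/∂y = 2*x
Assembling: d(omega) = (2*x) dx ∧ dy.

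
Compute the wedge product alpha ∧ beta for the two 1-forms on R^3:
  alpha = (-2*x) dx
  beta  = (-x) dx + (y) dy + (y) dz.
alpha ∧ beta = (-2*x*y) dx ∧ dy + (-2*x*y) dx ∧ dz

Distribute the wedge, using dx_i ∧ dx_j = -dx_j ∧ dx_i and dx_i ∧ dx_i = 0. For each pair (i, j) with i < j, the coefficient of dx_i ∧ dx_j in alpha ∧ beta is (alpha_i * beta_j - alpha_j * beta_i). Collecting: alpha ∧ beta = (-2*x*y) dx ∧ dy + (-2*x*y) dx ∧ dz.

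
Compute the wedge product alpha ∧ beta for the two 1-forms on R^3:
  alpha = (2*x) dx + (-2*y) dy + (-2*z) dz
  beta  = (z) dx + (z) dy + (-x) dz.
alpha ∧ beta = (2*z*(x + y)) dx ∧ dy + (-2*x^2 + 2*z^2) dx ∧ dz + (2*x*y + 2*z^2) dy ∧ dz

Distribute the wedge, using dx_i ∧ dx_j = -dx_j ∧ dx_i and dx_i ∧ dx_i = 0. For each pair (i, j) with i < j, the coefficient of dx_i ∧ dx_j in alpha ∧ beta is (alpha_i * beta_j - alpha_j * beta_i). Collecting: alpha ∧ beta = (2*z*(x + y)) dx ∧ dy + (-2*x^2 + 2*z^2) dx ∧ dz + (2*x*y + 2*z^2) dy ∧ dz.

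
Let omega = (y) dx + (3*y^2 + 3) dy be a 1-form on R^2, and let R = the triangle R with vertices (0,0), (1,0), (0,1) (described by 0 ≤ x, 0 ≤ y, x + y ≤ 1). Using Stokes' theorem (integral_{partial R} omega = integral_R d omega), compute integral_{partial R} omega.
integral_(partial R) omega = -1/2

Stokes: integral_partial_R omega = integral_R d omega with d omega = (∂Q/∂x - ∂P/∂y) dx ∧ dy.
  ∂Q/∂x = 0
  ∂P/∂y = 1
  integrand = ∂Q/∂x - ∂P/∂y = -1.
Integrating over R: integral_0^1 integral_0^{1-x} (-1) dy dx = -1/2.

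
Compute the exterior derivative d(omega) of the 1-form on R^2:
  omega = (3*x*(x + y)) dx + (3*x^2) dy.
d(omega) = (3*x) dx ∧ dy

For a 1-form omega = sum_i f_i dx_i, the exterior derivative is
  d(omega) = sum_{i < j} (∂f_j/∂x_i - ∂f_i/∂x_j) dx_i ∧ dx_j.
  coefficient of dx ∧ dy: ∂f_2/∂x - ∂f_1/∂y = ∂(3*x^2)/∂x - ∂(3*x*(x + y))/∂y = 3*x
Assembling: d(omega) = (3*x) dx ∧ dy.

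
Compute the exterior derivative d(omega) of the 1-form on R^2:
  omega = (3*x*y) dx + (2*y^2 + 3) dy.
d(omega) = (-3*x) dx ∧ dy

For a 1-form omega = sum_i f_i dx_i, the exterior derivative is
  d(omega) = sum_{i < j} (∂f_j/∂x_i - ∂f_i/∂x_j) dx_i ∧ dx_j.
  coefficient of dx ∧ dy: ∂f_2/∂x - ∂f_1/∂y = ∂(2*y^2 + 3)/∂x - ∂(3*x*y)/∂y = -3*x
Assembling: d(omega) = (-3*x) dx ∧ dy.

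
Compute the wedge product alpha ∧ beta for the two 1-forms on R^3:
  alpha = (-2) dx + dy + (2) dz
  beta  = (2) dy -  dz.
alpha ∧ beta = (-4) dx ∧ dy + (2) dx ∧ dz + (-5) dy ∧ dz

Distribute the wedge, using dx_i ∧ dx_j = -dx_j ∧ dx_i and dx_i ∧ dx_i = 0. For each pair (i, j) with i < j, the coefficient of dx_i ∧ dx_j in alpha ∧ beta is (alpha_i * beta_j - alpha_j * beta_i). Collecting: alpha ∧ beta = (-4) dx ∧ dy + (2) dx ∧ dz + (-5) dy ∧ dz.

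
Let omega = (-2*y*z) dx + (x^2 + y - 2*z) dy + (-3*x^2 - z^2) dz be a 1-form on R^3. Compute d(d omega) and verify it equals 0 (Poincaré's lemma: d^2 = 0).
d(d omega) = 0

Step 1: d omega = sum_{i<j} (∂f_j/∂x_i - ∂f_i/∂x_j) dx_i ∧ dx_j:
  coeff of dx ∧ dy: 2*x + 2*z
  coeff of dx ∧ dz: -6*x + 2*y
  coeff of dy ∧ dz: 2
Step 2: Apply d again to each 2-form coefficient. The only possible 3-form in R^3 is dx ∧ dy ∧ dz, with coefficient
  ∂(coeff of dy∧dz)/∂x - ∂(coeff of dx∧dz)/∂y + ∂(coeff of dx∧dy)/∂z
  = ∂/∂x (2) - ∂/∂y (-6*x + 2*y) + ∂/∂z (2*x + 2*z).
Each of these terms simplifies to sums of mixed partials that cancel in pairs. The result is 0 (by equality of mixed partials for smooth functions — Schwarz / Clairaut).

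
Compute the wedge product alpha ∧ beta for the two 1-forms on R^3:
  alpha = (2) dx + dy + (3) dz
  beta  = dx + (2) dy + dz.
alpha ∧ beta = (3) dx ∧ dy + (-1) dx ∧ dz + (-5) dy ∧ dz

Distribute the wedge, using dx_i ∧ dx_j = -dx_j ∧ dx_i and dx_i ∧ dx_i = 0. For each pair (i, j) with i < j, the coefficient of dx_i ∧ dx_j in alpha ∧ beta is (alpha_i * beta_j - alpha_j * beta_i). Collecting: alpha ∧ beta = (3) dx ∧ dy + (-1) dx ∧ dz + (-5) dy ∧ dz.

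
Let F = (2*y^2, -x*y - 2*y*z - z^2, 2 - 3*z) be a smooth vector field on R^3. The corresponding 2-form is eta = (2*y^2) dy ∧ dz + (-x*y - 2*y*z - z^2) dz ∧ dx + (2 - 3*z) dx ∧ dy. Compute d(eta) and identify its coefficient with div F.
d(eta) = (-x - 2*z - 3) dx ∧ dy ∧ dz; div F = -x - 2*z - 3

For a 2-form in R^3 of the form above, applying d gives a 3-form with coefficient ∂P/∂x + ∂Q/∂y + ∂R/∂z:
  ∂P/∂x = 0
  ∂Q/∂y = -x - 2*z
  ∂R/∂z = -3
Sum = -x - 2*z - 3, which is exactly div F.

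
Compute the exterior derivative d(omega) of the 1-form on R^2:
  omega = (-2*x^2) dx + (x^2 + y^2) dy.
d(omega) = (2*x) dx ∧ dy

For a 1-form omega = sum_i f_i dx_i, the exterior derivative is
  d(omega) = sum_{i < j} (∂f_j/∂x_i - ∂f_i/∂x_j) dx_i ∧ dx_j.
  coefficient of dx ∧ dy: ∂f_2/∂x - ∂f_1/∂y = ∂(x^2 + y^2)/∂x - ∂(-2*x^2)/∂y = 2*x
Assembling: d(omega) = (2*x) dx ∧ dy.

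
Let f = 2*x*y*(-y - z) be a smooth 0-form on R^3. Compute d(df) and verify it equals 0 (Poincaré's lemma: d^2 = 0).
d(df) = 0

Step 1: df = sum_i (∂f/∂x_i) dx_i = (2*y*(-y - z)) dx + (2*x*(-2*y - z)) dy + (-2*x*y) dz.
Step 2: Apply d again. Using the 1-form formula, the coefficient of dx ∧ dy in d(df) is ∂^2 f/∂x ∂y - ∂^2 f/∂y ∂x = (-4*y - 2*z) - (-4*y - 2*z) = 0 (equality of mixed partials for smooth f).
Similarly for dx ∧ dz and dy ∧ dz — all coefficients vanish. So d(df) = 0.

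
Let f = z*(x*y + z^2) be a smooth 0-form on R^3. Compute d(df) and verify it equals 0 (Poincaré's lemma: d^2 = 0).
d(df) = 0

Step 1: df = sum_i (∂f/∂x_i) dx_i = (y*z) dx + (x*z) dy + (x*y + 3*z^2) dz.
Step 2: Apply d again. Using the 1-form formula, the coefficient of dx ∧ dy in d(df) is ∂^2 f/∂x ∂y - ∂^2 f/∂y ∂x = (z) - (z) = 0 (equality of mixed partials for smooth f).
Similarly for dx ∧ dz and dy ∧ dz — all coefficients vanish. So d(df) = 0.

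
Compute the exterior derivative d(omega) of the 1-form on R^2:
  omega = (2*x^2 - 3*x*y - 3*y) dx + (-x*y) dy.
d(omega) = (3*x - y + 3) dx ∧ dy

For a 1-form omega = sum_i f_i dx_i, the exterior derivative is
  d(omega) = sum_{i < j} (∂f_j/∂x_i - ∂f_i/∂x_j) dx_i ∧ dx_j.
  coefficient of dx ∧ dy: ∂f_2/∂x - ∂f_1/∂y = ∂(-x*y)/∂x - ∂(2*x^2 - 3*x*y - 3*y)/∂y = 3*x - y + 3
Assembling: d(omega) = (3*x - y + 3) dx ∧ dy.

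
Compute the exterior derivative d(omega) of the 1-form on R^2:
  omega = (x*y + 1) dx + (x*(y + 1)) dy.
d(omega) = (-x + y + 1) dx ∧ dy

For a 1-form omega = sum_i f_i dx_i, the exterior derivative is
  d(omega) = sum_{i < j} (∂f_j/∂x_i - ∂f_i/∂x_j) dx_i ∧ dx_j.
  coefficient of dx ∧ dy: ∂f_2/∂x - ∂f_1/∂y = ∂(x*(y + 1))/∂x - ∂(x*y + 1)/∂y = -x + y + 1
Assembling: d(omega) = (-x + y + 1) dx ∧ dy.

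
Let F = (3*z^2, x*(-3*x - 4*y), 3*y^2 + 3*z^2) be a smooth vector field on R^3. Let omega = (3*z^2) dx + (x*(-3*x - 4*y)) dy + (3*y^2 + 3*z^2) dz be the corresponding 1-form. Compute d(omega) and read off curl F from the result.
d(omega) = (6*y) dy ∧ dz + (6*z) dz ∧ dx + (-6*x - 4*y) dx ∧ dy; curl F = (6*y, 6*z, -6*x - 4*y)

d omega = sum_{i<j} (∂f_j/∂x_i - ∂f_i/∂x_j) dx_i ∧ dx_j. Under the identification (dy ∧ dz, dz ∧ dx, dx ∧ dy) ↔ (e_x, e_y, e_z), the coefficients are exactly the components of curl F. Compute:
  ∂R/∂y - ∂Q/∂z = (6*y) - (0) = 6*y
  ∂P/∂z - ∂R/∂x = (6*z) - (0) = 6*z
  ∂Q/∂x - ∂P/∂y = (-6*x - 4*y) - (0) = -6*x - 4*y.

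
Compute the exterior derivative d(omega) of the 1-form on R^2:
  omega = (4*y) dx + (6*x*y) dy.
d(omega) = (6*y - 4) dx ∧ dy

For a 1-form omega = sum_i f_i dx_i, the exterior derivative is
  d(omega) = sum_{i < j} (∂f_j/∂x_i - ∂f_i/∂x_j) dx_i ∧ dx_j.
  coefficient of dx ∧ dy: ∂f_2/∂x - ∂f_1/∂y = ∂(6*x*y)/∂x - ∂(4*y)/∂y = 6*y - 4
Assembling: d(omega) = (6*y - 4) dx ∧ dy.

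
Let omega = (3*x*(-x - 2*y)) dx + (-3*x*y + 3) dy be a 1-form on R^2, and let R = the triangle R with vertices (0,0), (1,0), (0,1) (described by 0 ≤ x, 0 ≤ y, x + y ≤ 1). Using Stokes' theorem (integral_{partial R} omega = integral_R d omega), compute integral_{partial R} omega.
integral_(partial R) omega = 1/2

Stokes: integral_partial_R omega = integral_R d omega with d omega = (∂Q/∂x - ∂P/∂y) dx ∧ dy.
  ∂Q/∂x = -3*y
  ∂P/∂y = -6*x
  integrand = ∂Q/∂x - ∂P/∂y = 6*x - 3*y.
Integrating over R: integral_0^1 integral_0^{1-x} (6*x - 3*y) dy dx = 1/2.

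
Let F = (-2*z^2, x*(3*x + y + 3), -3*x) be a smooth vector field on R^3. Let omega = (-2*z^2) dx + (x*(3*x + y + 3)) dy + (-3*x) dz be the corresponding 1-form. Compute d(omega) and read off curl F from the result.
d(omega) = (0) dy ∧ dz + (3 - 4*z) dz ∧ dx + (6*x + y + 3) dx ∧ dy; curl F = (0, 3 - 4*z, 6*x + y + 3)

d omega = sum_{i<j} (∂f_j/∂x_i - ∂f_i/∂x_j) dx_i ∧ dx_j. Under the identification (dy ∧ dz, dz ∧ dx, dx ∧ dy) ↔ (e_x, e_y, e_z), the coefficients are exactly the components of curl F. Compute:
  ∂R/∂y - ∂Q/∂z = (0) - (0) = 0
  ∂P/∂z - ∂R/∂x = (-4*z) - (-3) = 3 - 4*z
  ∂Q/∂x - ∂P/∂y = (6*x + y + 3) - (0) = 6*x + y + 3.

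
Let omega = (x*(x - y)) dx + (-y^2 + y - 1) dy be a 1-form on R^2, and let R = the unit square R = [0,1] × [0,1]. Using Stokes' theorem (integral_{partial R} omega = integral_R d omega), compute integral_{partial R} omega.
integral_(partial R) omega = 1/2

Stokes: integral_partial_R omega = integral_R d omega with d omega = (∂Q/∂x - ∂P/∂y) dx ∧ dy.
  ∂Q/∂x = 0
  ∂P/∂y = -x
  integrand = ∂Q/∂x - ∂P/∂y = x.
Integrating over R: integral_0^1 integral_0^1 (x) dx dy = 1/2.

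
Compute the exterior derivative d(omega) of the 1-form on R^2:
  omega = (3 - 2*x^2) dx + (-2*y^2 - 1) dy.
d(omega) = 0

For a 1-form omega = sum_i f_i dx_i, the exterior derivative is
  d(omega) = sum_{i < j} (∂f_j/∂x_i - ∂f_i/∂x_j) dx_i ∧ dx_j.

Assembling: d(omega) = 0.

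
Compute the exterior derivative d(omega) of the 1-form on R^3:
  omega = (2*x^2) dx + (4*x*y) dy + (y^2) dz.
d(omega) = (4*y) dx ∧ dy + (2*y) dy ∧ dz

For a 1-form omega = sum_i f_i dx_i, the exterior derivative is
  d(omega) = sum_{i < j} (∂f_j/∂x_i - ∂f_i/∂x_j) dx_i ∧ dx_j.
  coefficient of dx ∧ dy: ∂f_2/∂x - ∂f_1/∂y = ∂(4*x*y)/∂x - ∂(2*x^2)/∂y = 4*y
  coefficient of dy ∧ dz: ∂f_3/∂y - ∂f_2/∂z = ∂(y^2)/∂y - ∂(4*x*y)/∂z = 2*y
Assembling: d(omega) = (4*y) dx ∧ dy + (2*y) dy ∧ dz.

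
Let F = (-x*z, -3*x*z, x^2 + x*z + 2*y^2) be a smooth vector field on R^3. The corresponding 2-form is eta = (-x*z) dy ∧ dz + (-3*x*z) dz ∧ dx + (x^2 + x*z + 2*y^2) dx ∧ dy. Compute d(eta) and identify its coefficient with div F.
d(eta) = (x - z) dx ∧ dy ∧ dz; div F = x - z

For a 2-form in R^3 of the form above, applying d gives a 3-form with coefficient ∂P/∂x + ∂Q/∂y + ∂R/∂z:
  ∂P/∂x = -z
  ∂Q/∂y = 0
  ∂R/∂z = x
Sum = x - z, which is exactly div F.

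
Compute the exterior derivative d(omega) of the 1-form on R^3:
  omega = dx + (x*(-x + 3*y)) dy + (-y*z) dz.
d(omega) = (-2*x + 3*y) dx ∧ dy + (-z) dy ∧ dz

For a 1-form omega = sum_i f_i dx_i, the exterior derivative is
  d(omega) = sum_{i < j} (∂f_j/∂x_i - ∂f_i/∂x_j) dx_i ∧ dx_j.
  coefficient of dx ∧ dy: ∂f_2/∂x - ∂f_1/∂y = ∂(x*(-x + 3*y))/∂x - ∂(1)/∂y = -2*x + 3*y
  coefficient of dy ∧ dz: ∂f_3/∂y - ∂f_2/∂z = ∂(-y*z)/∂y - ∂(x*(-x + 3*y))/∂z = -z
Assembling: d(omega) = (-2*x + 3*y) dx ∧ dy + (-z) dy ∧ dz.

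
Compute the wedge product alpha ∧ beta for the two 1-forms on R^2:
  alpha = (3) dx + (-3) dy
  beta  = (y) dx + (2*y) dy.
alpha ∧ beta = (9*y) dx ∧ dy

Distribute the wedge, using dx_i ∧ dx_j = -dx_j ∧ dx_i and dx_i ∧ dx_i = 0. For each pair (i, j) with i < j, the coefficient of dx_i ∧ dx_j in alpha ∧ beta is (alpha_i * beta_j - alpha_j * beta_i). Collecting: alpha ∧ beta = (9*y) dx ∧ dy.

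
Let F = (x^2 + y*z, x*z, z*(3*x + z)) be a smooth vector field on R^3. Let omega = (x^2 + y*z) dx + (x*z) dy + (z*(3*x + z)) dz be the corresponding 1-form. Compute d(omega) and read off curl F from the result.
d(omega) = (-x) dy ∧ dz + (y - 3*z) dz ∧ dx + (0) dx ∧ dy; curl F = (-x, y - 3*z, 0)

d omega = sum_{i<j} (∂f_j/∂x_i - ∂f_i/∂x_j) dx_i ∧ dx_j. Under the identification (dy ∧ dz, dz ∧ dx, dx ∧ dy) ↔ (e_x, e_y, e_z), the coefficients are exactly the components of curl F. Compute:
  ∂R/∂y - ∂Q/∂z = (0) - (x) = -x
  ∂P/∂z - ∂R/∂x = (y) - (3*z) = y - 3*z
  ∂Q/∂x - ∂P/∂y = (z) - (z) = 0.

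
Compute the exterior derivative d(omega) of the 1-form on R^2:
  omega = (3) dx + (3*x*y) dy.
d(omega) = (3*y) dx ∧ dy

For a 1-form omega = sum_i f_i dx_i, the exterior derivative is
  d(omega) = sum_{i < j} (∂f_j/∂x_i - ∂f_i/∂x_j) dx_i ∧ dx_j.
  coefficient of dx ∧ dy: ∂f_2/∂x - ∂f_1/∂y = ∂(3*x*y)/∂x - ∂(3)/∂y = 3*y
Assembling: d(omega) = (3*y) dx ∧ dy.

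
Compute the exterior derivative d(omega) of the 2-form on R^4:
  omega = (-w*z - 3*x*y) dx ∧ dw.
d(omega) = (3*x) dx ∧ dy ∧ dw + (w) dx ∧ dz ∧ dw

For a 2-form omega = sum_{i<j} g_{ij} dx_i ∧ dx_j, the exterior derivative is
  d(omega) = sum_{i<j} d(g_{ij}) ∧ dx_i ∧ dx_j = sum_{i<j, k} (∂g_{ij}/∂x_k) dx_k ∧ dx_i ∧ dx_j.
Expand each term, using dx_k ∧ dx_i ∧ dx_j = sgn(permutation) dx_{(a)} ∧ dx_{(b)} ∧ dx_{(c)} with (a < b < c) sorted:
  d(-w*z - 3*x*y) includes (∂/∂y)(-w*z - 3*x*y) dy = (-3*x) dy, which multiplied by dx ∧ dw gives (3*x) dx ∧ dy ∧ dw
  d(-w*z - 3*x*y) includes (∂/∂z)(-w*z - 3*x*y) dz = (-w) dz, which multiplied by dx ∧ dw gives (w) dx ∧ dz ∧ dw
Collecting like 3-forms: d(omega) = (3*x) dx ∧ dy ∧ dw + (w) dx ∧ dz ∧ dw.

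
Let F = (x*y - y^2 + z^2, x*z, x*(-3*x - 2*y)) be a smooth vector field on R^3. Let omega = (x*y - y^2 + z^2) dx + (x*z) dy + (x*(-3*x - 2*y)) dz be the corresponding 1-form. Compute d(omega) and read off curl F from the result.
d(omega) = (-3*x) dy ∧ dz + (6*x + 2*y + 2*z) dz ∧ dx + (-x + 2*y + z) dx ∧ dy; curl F = (-3*x, 6*x + 2*y + 2*z, -x + 2*y + z)

d omega = sum_{i<j} (∂f_j/∂x_i - ∂f_i/∂x_j) dx_i ∧ dx_j. Under the identification (dy ∧ dz, dz ∧ dx, dx ∧ dy) ↔ (e_x, e_y, e_z), the coefficients are exactly the components of curl F. Compute:
  ∂R/∂y - ∂Q/∂z = (-2*x) - (x) = -3*x
  ∂P/∂z - ∂R/∂x = (2*z) - (-6*x - 2*y) = 6*x + 2*y + 2*z
  ∂Q/∂x - ∂P/∂y = (z) - (x - 2*y) = -x + 2*y + z.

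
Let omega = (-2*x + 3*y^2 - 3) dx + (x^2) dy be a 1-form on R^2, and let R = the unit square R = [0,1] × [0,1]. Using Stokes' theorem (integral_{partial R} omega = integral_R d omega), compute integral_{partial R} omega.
integral_(partial R) omega = -2

Stokes: integral_partial_R omega = integral_R d omega with d omega = (∂Q/∂x - ∂P/∂y) dx ∧ dy.
  ∂Q/∂x = 2*x
  ∂P/∂y = 6*y
  integrand = ∂Q/∂x - ∂P/∂y = 2*x - 6*y.
Integrating over R: integral_0^1 integral_0^1 (2*x - 6*y) dx dy = -2.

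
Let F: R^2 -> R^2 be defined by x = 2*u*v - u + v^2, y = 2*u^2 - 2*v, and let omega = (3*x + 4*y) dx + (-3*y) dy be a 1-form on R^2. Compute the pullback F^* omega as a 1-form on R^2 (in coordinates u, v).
F^* omega = (-24*u^3 + 16*u^2*v - 8*u^2 + 12*u*v^2 + 12*u*v + 3*u + 6*v^3 - 19*v^2 + 8*v) du + (16*u^3 + 28*u^2*v + 6*u^2 + 18*u*v^2 - 22*u*v + 6*v^3 - 16*v^2 - 12*v) dv

Using F^*(f dg) = (f ∘ F) d(g ∘ F), substitute each coordinate x_i by F_i(u, v) in f_i, and replace dx_i by d F_i = (∂F_i/∂u) du + (∂F_i/∂v) dv.
  For the x component: f_1(F) = 8*u^2 + 6*u*v - 3*u + 3*v^2 - 8*v; d F_1 = (2*v - 1) du + (2*u + 2*v) dv
  For the y component: f_2(F) = -6*u^2 + 6*v; d F_2 = (4*u) du + (-2) dv
Combining and collecting du, dv coefficients:
  coeff of du: -24*u^3 + 16*u^2*v - 8*u^2 + 12*u*v^2 + 12*u*v + 3*u + 6*v^3 - 19*v^2 + 8*v
  coeff of dv: 16*u^3 + 28*u^2*v + 6*u^2 + 18*u*v^2 - 22*u*v + 6*v^3 - 16*v^2 - 12*v
F^* omega = (-24*u^3 + 16*u^2*v - 8*u^2 + 12*u*v^2 + 12*u*v + 3*u + 6*v^3 - 19*v^2 + 8*v) du + (16*u^3 + 28*u^2*v + 6*u^2 + 18*u*v^2 - 22*u*v + 6*v^3 - 16*v^2 - 12*v) dv.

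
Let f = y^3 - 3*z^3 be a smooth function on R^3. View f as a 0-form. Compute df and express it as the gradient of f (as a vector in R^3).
df = (0) dx + (3*y^2) dy + (-9*z^2) dz; grad f = (0, 3*y^2, -9*z^2)

For a 0-form f, d f = (∂f/∂x) dx + (∂f/∂y) dy + (∂f/∂z) dz. The components of the vector representation are exactly the entries of grad f in Cartesian coordinates:
  ∂f/∂x = 0
  ∂f/∂y = 3*y^2
  ∂f/∂z = -9*z^2.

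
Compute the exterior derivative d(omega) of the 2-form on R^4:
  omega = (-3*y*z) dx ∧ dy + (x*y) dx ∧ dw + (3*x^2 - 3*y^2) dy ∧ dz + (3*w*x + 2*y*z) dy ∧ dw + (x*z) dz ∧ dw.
d(omega) = (6*x - 3*y) dx ∧ dy ∧ dz + (3*w - x) dx ∧ dy ∧ dw + (-2*y) dy ∧ dz ∧ dw + (z) dx ∧ dz ∧ dw

For a 2-form omega = sum_{i<j} g_{ij} dx_i ∧ dx_j, the exterior derivative is
  d(omega) = sum_{i<j} d(g_{ij}) ∧ dx_i ∧ dx_j = sum_{i<j, k} (∂g_{ij}/∂x_k) dx_k ∧ dx_i ∧ dx_j.
Expand each term, using dx_k ∧ dx_i ∧ dx_j = sgn(permutation) dx_{(a)} ∧ dx_{(b)} ∧ dx_{(c)} with (a < b < c) sorted:
  d(-3*y*z) includes (∂/∂z)(-3*y*z) dz = (-3*y) dz, which multiplied by dx ∧ dy gives (-3*y) dx ∧ dy ∧ dz
  d(x*y) includes (∂/∂y)(x*y) dy = (x) dy, which multiplied by dx ∧ dw gives (-x) dx ∧ dy ∧ dw
  d(3*x^2 - 3*y^2) includes (∂/∂x)(3*x^2 - 3*y^2) dx = (6*x) dx, which multiplied by dy ∧ dz gives (6*x) dx ∧ dy ∧ dz
  d(3*w*x + 2*y*z) includes (∂/∂x)(3*w*x + 2*y*z) dx = (3*w) dx, which multiplied by dy ∧ dw gives (3*w) dx ∧ dy ∧ dw
  d(3*w*x + 2*y*z) includes (∂/∂z)(3*w*x + 2*y*z) dz = (2*y) dz, which multiplied by dy ∧ dw gives (-2*y) dy ∧ dz ∧ dw
  d(x*z) includes (∂/∂x)(x*z) dx = (z) dx, which multiplied by dz ∧ dw gives (z) dx ∧ dz ∧ dw
Collecting like 3-forms: d(omega) = (6*x - 3*y) dx ∧ dy ∧ dz + (3*w - x) dx ∧ dy ∧ dw + (-2*y) dy ∧ dz ∧ dw + (z) dx ∧ dz ∧ dw.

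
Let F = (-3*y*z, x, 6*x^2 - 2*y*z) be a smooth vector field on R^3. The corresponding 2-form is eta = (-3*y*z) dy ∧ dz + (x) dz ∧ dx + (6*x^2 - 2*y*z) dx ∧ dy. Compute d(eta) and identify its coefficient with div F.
d(eta) = (-2*y) dx ∧ dy ∧ dz; div F = -2*y

For a 2-form in R^3 of the form above, applying d gives a 3-form with coefficient ∂P/∂x + ∂Q/∂y + ∂R/∂z:
  ∂P/∂x = 0
  ∂Q/∂y = 0
  ∂R/∂z = -2*y
Sum = -2*y, which is exactly div F.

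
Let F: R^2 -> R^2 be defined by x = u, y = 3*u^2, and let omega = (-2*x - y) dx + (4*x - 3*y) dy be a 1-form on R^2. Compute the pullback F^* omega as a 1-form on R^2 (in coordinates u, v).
F^* omega = (u*(-54*u^2 + 21*u - 2)) du

Using F^*(f dg) = (f ∘ F) d(g ∘ F), substitute each coordinate x_i by F_i(u, v) in f_i, and replace dx_i by d F_i = (∂F_i/∂u) du + (∂F_i/∂v) dv.
  For the x component: f_1(F) = u*(-3*u - 2); d F_1 = (1) du + (0) dv
  For the y component: f_2(F) = u*(4 - 9*u); d F_2 = (6*u) du + (0) dv
Combining and collecting du, dv coefficients:
  coeff of du: u*(-54*u^2 + 21*u - 2)
  coeff of dv: 0
F^* omega = (u*(-54*u^2 + 21*u - 2)) du.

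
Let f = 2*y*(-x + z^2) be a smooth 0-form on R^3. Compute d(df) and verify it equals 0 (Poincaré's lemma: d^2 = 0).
d(df) = 0

Step 1: df = sum_i (∂f/∂x_i) dx_i = (-2*y) dx + (-2*x + 2*z^2) dy + (4*y*z) dz.
Step 2: Apply d again. Using the 1-form formula, the coefficient of dx ∧ dy in d(df) is ∂^2 f/∂x ∂y - ∂^2 f/∂y ∂x = (-2) - (-2) = 0 (equality of mixed partials for smooth f).
Similarly for dx ∧ dz and dy ∧ dz — all coefficients vanish. So d(df) = 0.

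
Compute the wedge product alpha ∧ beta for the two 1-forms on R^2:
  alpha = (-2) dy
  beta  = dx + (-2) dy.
alpha ∧ beta = (2) dx ∧ dy

Distribute the wedge, using dx_i ∧ dx_j = -dx_j ∧ dx_i and dx_i ∧ dx_i = 0. For each pair (i, j) with i < j, the coefficient of dx_i ∧ dx_j in alpha ∧ beta is (alpha_i * beta_j - alpha_j * beta_i). Collecting: alpha ∧ beta = (2) dx ∧ dy.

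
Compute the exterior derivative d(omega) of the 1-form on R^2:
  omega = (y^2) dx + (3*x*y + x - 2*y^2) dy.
d(omega) = (y + 1) dx ∧ dy

For a 1-form omega = sum_i f_i dx_i, the exterior derivative is
  d(omega) = sum_{i < j} (∂f_j/∂x_i - ∂f_i/∂x_j) dx_i ∧ dx_j.
  coefficient of dx ∧ dy: ∂f_2/∂x - ∂f_1/∂y = ∂(3*x*y + x - 2*y^2)/∂x - ∂(y^2)/∂y = y + 1
Assembling: d(omega) = (y + 1) dx ∧ dy.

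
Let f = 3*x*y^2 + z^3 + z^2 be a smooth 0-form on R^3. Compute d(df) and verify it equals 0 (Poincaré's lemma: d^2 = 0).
d(df) = 0

Step 1: df = sum_i (∂f/∂x_i) dx_i = (3*y^2) dx + (6*x*y) dy + (z*(3*z + 2)) dz.
Step 2: Apply d again. Using the 1-form formula, the coefficient of dx ∧ dy in d(df) is ∂^2 f/∂x ∂y - ∂^2 f/∂y ∂x = (6*y) - (6*y) = 0 (equality of mixed partials for smooth f).
Similarly for dx ∧ dz and dy ∧ dz — all coefficients vanish. So d(df) = 0.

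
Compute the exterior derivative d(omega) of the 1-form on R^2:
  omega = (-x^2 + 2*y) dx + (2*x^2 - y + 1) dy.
d(omega) = (4*x - 2) dx ∧ dy

For a 1-form omega = sum_i f_i dx_i, the exterior derivative is
  d(omega) = sum_{i < j} (∂f_j/∂x_i - ∂f_i/∂x_j) dx_i ∧ dx_j.
  coefficient of dx ∧ dy: ∂f_2/∂x - ∂f_1/∂y = ∂(2*x^2 - y + 1)/∂x - ∂(-x^2 + 2*y)/∂y = 4*x - 2
Assembling: d(omega) = (4*x - 2) dx ∧ dy.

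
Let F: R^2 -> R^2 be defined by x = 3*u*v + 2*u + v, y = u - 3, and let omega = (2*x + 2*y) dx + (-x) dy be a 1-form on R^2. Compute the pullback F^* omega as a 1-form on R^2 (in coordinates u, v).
F^* omega = (18*u*v^2 + 27*u*v + 10*u + 6*v^2 - 15*v - 12) du + (18*u^2*v + 18*u^2 + 12*u*v - 12*u + 2*v - 6) dv

Using F^*(f dg) = (f ∘ F) d(g ∘ F), substitute each coordinate x_i by F_i(u, v) in f_i, and replace dx_i by d F_i = (∂F_i/∂u) du + (∂F_i/∂v) dv.
  For the x component: f_1(F) = 6*u*v + 6*u + 2*v - 6; d F_1 = (3*v + 2) du + (3*u + 1) dv
  For the y component: f_2(F) = -3*u*v - 2*u - v; d F_2 = (1) du + (0) dv
Combining and collecting du, dv coefficients:
  coeff of du: 18*u*v^2 + 27*u*v + 10*u + 6*v^2 - 15*v - 12
  coeff of dv: 18*u^2*v + 18*u^2 + 12*u*v - 12*u + 2*v - 6
F^* omega = (18*u*v^2 + 27*u*v + 10*u + 6*v^2 - 15*v - 12) du + (18*u^2*v + 18*u^2 + 12*u*v - 12*u + 2*v - 6) dv.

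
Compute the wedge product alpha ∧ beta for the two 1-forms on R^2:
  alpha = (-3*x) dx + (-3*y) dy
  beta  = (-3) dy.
alpha ∧ beta = (9*x) dx ∧ dy

Distribute the wedge, using dx_i ∧ dx_j = -dx_j ∧ dx_i and dx_i ∧ dx_i = 0. For each pair (i, j) with i < j, the coefficient of dx_i ∧ dx_j in alpha ∧ beta is (alpha_i * beta_j - alpha_j * beta_i). Collecting: alpha ∧ beta = (9*x) dx ∧ dy.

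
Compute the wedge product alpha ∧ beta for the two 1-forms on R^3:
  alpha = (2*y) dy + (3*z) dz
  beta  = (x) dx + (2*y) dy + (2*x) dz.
alpha ∧ beta = (-2*x*y) dx ∧ dy + (2*y*(2*x - 3*z)) dy ∧ dz + (-3*x*z) dx ∧ dz

Distribute the wedge, using dx_i ∧ dx_j = -dx_j ∧ dx_i and dx_i ∧ dx_i = 0. For each pair (i, j) with i < j, the coefficient of dx_i ∧ dx_j in alpha ∧ beta is (alpha_i * beta_j - alpha_j * beta_i). Collecting: alpha ∧ beta = (-2*x*y) dx ∧ dy + (2*y*(2*x - 3*z)) dy ∧ dz + (-3*x*z) dx ∧ dz.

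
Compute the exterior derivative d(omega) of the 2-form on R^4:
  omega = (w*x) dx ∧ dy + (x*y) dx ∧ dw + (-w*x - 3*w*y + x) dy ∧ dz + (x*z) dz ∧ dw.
d(omega) = (1 - w) dx ∧ dy ∧ dz + (-x - 3*y) dy ∧ dz ∧ dw + (z) dx ∧ dz ∧ dw

For a 2-form omega = sum_{i<j} g_{ij} dx_i ∧ dx_j, the exterior derivative is
  d(omega) = sum_{i<j} d(g_{ij}) ∧ dx_i ∧ dx_j = sum_{i<j, k} (∂g_{ij}/∂x_k) dx_k ∧ dx_i ∧ dx_j.
Expand each term, using dx_k ∧ dx_i ∧ dx_j = sgn(permutation) dx_{(a)} ∧ dx_{(b)} ∧ dx_{(c)} with (a < b < c) sorted:
  d(w*x) includes (∂/∂w)(w*x) dw = (x) dw, which multiplied by dx ∧ dy gives (x) dx ∧ dy ∧ dw
  d(x*y) includes (∂/∂y)(x*y) dy = (x) dy, which multiplied by dx ∧ dw gives (-x) dx ∧ dy ∧ dw
  d(-w*x - 3*w*y + x) includes (∂/∂x)(-w*x - 3*w*y + x) dx = (1 - w) dx, which multiplied by dy ∧ dz gives (1 - w) dx ∧ dy ∧ dz
  d(-w*x - 3*w*y + x) includes (∂/∂w)(-w*x - 3*w*y + x) dw = (-x - 3*y) dw, which multiplied by dy ∧ dz gives (-x - 3*y) dy ∧ dz ∧ dw
  d(x*z) includes (∂/∂x)(x*z) dx = (z) dx, which multiplied by dz ∧ dw gives (z) dx ∧ dz ∧ dw
Collecting like 3-forms: d(omega) = (1 - w) dx ∧ dy ∧ dz + (-x - 3*y) dy ∧ dz ∧ dw + (z) dx ∧ dz ∧ dw.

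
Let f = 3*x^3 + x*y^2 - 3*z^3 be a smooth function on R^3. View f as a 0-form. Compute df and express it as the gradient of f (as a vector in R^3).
df = (9*x^2 + y^2) dx + (2*x*y) dy + (-9*z^2) dz; grad f = (9*x^2 + y^2, 2*x*y, -9*z^2)

For a 0-form f, d f = (∂f/∂x) dx + (∂f/∂y) dy + (∂f/∂z) dz. The components of the vector representation are exactly the entries of grad f in Cartesian coordinates:
  ∂f/∂x = 9*x^2 + y^2
  ∂f/∂y = 2*x*y
  ∂f/∂z = -9*z^2.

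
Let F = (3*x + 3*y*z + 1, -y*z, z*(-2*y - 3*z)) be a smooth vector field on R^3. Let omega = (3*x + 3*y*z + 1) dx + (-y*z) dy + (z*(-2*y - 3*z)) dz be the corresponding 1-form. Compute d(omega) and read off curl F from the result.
d(omega) = (y - 2*z) dy ∧ dz + (3*y) dz ∧ dx + (-3*z) dx ∧ dy; curl F = (y - 2*z, 3*y, -3*z)

d omega = sum_{i<j} (∂f_j/∂x_i - ∂f_i/∂x_j) dx_i ∧ dx_j. Under the identification (dy ∧ dz, dz ∧ dx, dx ∧ dy) ↔ (e_x, e_y, e_z), the coefficients are exactly the components of curl F. Compute:
  ∂R/∂y - ∂Q/∂z = (-2*z) - (-y) = y - 2*z
  ∂P/∂z - ∂R/∂x = (3*y) - (0) = 3*y
  ∂Q/∂x - ∂P/∂y = (0) - (3*z) = -3*z.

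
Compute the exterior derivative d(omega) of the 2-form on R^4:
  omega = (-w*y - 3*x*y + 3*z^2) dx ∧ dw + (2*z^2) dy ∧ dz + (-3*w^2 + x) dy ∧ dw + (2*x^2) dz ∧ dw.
d(omega) = (w + 3*x + 1) dx ∧ dy ∧ dw + (4*x - 6*z) dx ∧ dz ∧ dw

For a 2-form omega = sum_{i<j} g_{ij} dx_i ∧ dx_j, the exterior derivative is
  d(omega) = sum_{i<j} d(g_{ij}) ∧ dx_i ∧ dx_j = sum_{i<j, k} (∂g_{ij}/∂x_k) dx_k ∧ dx_i ∧ dx_j.
Expand each term, using dx_k ∧ dx_i ∧ dx_j = sgn(permutation) dx_{(a)} ∧ dx_{(b)} ∧ dx_{(c)} with (a < b < c) sorted:
  d(-w*y - 3*x*y + 3*z^2) includes (∂/∂y)(-w*y - 3*x*y + 3*z^2) dy = (-w - 3*x) dy, which multiplied by dx ∧ dw gives (w + 3*x) dx ∧ dy ∧ dw
  d(-w*y - 3*x*y + 3*z^2) includes (∂/∂z)(-w*y - 3*x*y + 3*z^2) dz = (6*z) dz, which multiplied by dx ∧ dw gives (-6*z) dx ∧ dz ∧ dw
  d(-3*w^2 + x) includes (∂/∂x)(-3*w^2 + x) dx = (1) dx, which multiplied by dy ∧ dw gives (1) dx ∧ dy ∧ dw
  d(2*x^2) includes (∂/∂x)(2*x^2) dx = (4*x) dx, which multiplied by dz ∧ dw gives (4*x) dx ∧ dz ∧ dw
Collecting like 3-forms: d(omega) = (w + 3*x + 1) dx ∧ dy ∧ dw + (4*x - 6*z) dx ∧ dz ∧ dw.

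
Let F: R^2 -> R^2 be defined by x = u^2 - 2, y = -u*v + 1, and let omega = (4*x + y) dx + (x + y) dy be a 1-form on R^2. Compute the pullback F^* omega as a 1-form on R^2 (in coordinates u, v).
F^* omega = (8*u^3 - 3*u^2*v + u*v^2 - 14*u + v) du + (u*(-u^2 + u*v + 1)) dv

Using F^*(f dg) = (f ∘ F) d(g ∘ F), substitute each coordinate x_i by F_i(u, v) in f_i, and replace dx_i by d F_i = (∂F_i/∂u) du + (∂F_i/∂v) dv.
  For the x component: f_1(F) = 4*u^2 - u*v - 7; d F_1 = (2*u) du + (0) dv
  For the y component: f_2(F) = u^2 - u*v - 1; d F_2 = (-v) du + (-u) dv
Combining and collecting du, dv coefficients:
  coeff of du: 8*u^3 - 3*u^2*v + u*v^2 - 14*u + v
  coeff of dv: u*(-u^2 + u*v + 1)
F^* omega = (8*u^3 - 3*u^2*v + u*v^2 - 14*u + v) du + (u*(-u^2 + u*v + 1)) dv.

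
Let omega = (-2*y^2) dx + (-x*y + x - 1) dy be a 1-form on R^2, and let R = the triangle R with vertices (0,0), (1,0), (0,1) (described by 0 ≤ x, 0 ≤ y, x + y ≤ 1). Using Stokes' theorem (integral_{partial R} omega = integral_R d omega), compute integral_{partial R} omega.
integral_(partial R) omega = 1

Stokes: integral_partial_R omega = integral_R d omega with d omega = (∂Q/∂x - ∂P/∂y) dx ∧ dy.
  ∂Q/∂x = 1 - y
  ∂P/∂y = -4*y
  integrand = ∂Q/∂x - ∂P/∂y = 3*y + 1.
Integrating over R: integral_0^1 integral_0^{1-x} (3*y + 1) dy dx = 1.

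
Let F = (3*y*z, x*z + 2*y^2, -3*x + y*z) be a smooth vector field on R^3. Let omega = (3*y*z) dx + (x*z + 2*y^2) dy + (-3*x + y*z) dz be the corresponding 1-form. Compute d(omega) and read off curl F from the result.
d(omega) = (-x + z) dy ∧ dz + (3*y + 3) dz ∧ dx + (-2*z) dx ∧ dy; curl F = (-x + z, 3*y + 3, -2*z)

d omega = sum_{i<j} (∂f_j/∂x_i - ∂f_i/∂x_j) dx_i ∧ dx_j. Under the identification (dy ∧ dz, dz ∧ dx, dx ∧ dy) ↔ (e_x, e_y, e_z), the coefficients are exactly the components of curl F. Compute:
  ∂R/∂y - ∂Q/∂z = (z) - (x) = -x + z
  ∂P/∂z - ∂R/∂x = (3*y) - (-3) = 3*y + 3
  ∂Q/∂x - ∂P/∂y = (z) - (3*z) = -2*z.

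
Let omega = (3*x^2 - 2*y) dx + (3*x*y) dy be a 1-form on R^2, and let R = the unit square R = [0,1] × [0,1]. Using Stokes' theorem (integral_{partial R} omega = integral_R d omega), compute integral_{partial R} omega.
integral_(partial R) omega = 7/2

Stokes: integral_partial_R omega = integral_R d omega with d omega = (∂Q/∂x - ∂P/∂y) dx ∧ dy.
  ∂Q/∂x = 3*y
  ∂P/∂y = -2
  integrand = ∂Q/∂x - ∂P/∂y = 3*y + 2.
Integrating over R: integral_0^1 integral_0^1 (3*y + 2) dx dy = 7/2.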